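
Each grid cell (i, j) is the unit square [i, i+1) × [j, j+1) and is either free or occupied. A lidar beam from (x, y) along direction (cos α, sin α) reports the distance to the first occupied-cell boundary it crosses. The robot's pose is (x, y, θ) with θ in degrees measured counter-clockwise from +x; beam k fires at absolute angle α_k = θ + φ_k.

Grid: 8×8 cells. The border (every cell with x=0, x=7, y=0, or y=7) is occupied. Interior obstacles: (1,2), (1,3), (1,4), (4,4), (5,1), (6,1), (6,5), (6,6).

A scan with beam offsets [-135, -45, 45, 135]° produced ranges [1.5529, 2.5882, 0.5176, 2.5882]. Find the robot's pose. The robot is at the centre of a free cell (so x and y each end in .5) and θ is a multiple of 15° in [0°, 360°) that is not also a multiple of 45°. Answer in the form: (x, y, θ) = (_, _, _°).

Enumerate (i+0.5, j+0.5, θ) over the 28 free cells and 16 admissible headings. For each, cast all 4 beams and compare to the given ranges.
  (3.5, 4.5, 15°): beam 1 = 4.0415 ≠ 1.5529 ✗
  (1.5, 5.5, 165°): beam 1 = 3.0000 ≠ 1.5529 ✗
  (5.5, 2.5, 150°): beam 2 = 1.9319 ≠ 2.5882 ✗
  …
  (5.5, 4.5, 150°): r_1=1.5529, r_2=2.5882, r_3=0.5176, r_4=2.5882 — all match ✓
Unique over the lattice → pose = (5.5, 4.5, 150°).

(x, y, θ) = (5.5, 4.5, 150°)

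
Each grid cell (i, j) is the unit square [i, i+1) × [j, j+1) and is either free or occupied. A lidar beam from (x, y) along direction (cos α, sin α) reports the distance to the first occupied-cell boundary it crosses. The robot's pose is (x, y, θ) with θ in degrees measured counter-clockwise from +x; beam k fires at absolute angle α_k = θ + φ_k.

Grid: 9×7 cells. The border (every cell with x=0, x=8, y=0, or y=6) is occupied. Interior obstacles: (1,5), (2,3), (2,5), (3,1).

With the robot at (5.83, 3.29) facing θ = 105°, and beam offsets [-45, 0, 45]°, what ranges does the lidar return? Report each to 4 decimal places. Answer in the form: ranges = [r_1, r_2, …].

beam 1: φ=-45°, α=60°
  dir = (cos 60°, sin 60°) = (0.5000, 0.8660); from cell (5,3)
  next x-line at t=0.3400, next y-line at t=0.8198; Δt_x=2.0000, Δt_y=1.1547
    x: enter (6,3) at t=0.3400
    y: enter (6,4) at t=0.8198
    y: enter (6,5) at t=1.9745
    x: enter (7,5) at t=2.3400
    y: enter (7,6) at t=3.1292 ← occupied
  → r_1 = 3.1292
beam 2: φ=0°, α=105°
  dir = (cos 105°, sin 105°) = (-0.2588, 0.9659); from cell (5,3)
  next x-line at t=3.2069, next y-line at t=0.7350; Δt_x=3.8637, Δt_y=1.0353
    y: enter (5,4) at t=0.7350
    y: enter (5,5) at t=1.7703
    y: enter (5,6) at t=2.8056 ← occupied
  → r_2 = 2.8056
beam 3: φ=45°, α=150°
  dir = (cos 150°, sin 150°) = (-0.8660, 0.5000); from cell (5,3)
  next x-line at t=0.9584, next y-line at t=1.4200; Δt_x=1.1547, Δt_y=2.0000
    x: enter (4,3) at t=0.9584
    y: enter (4,4) at t=1.4200
    x: enter (3,4) at t=2.1131
    x: enter (2,4) at t=3.2678
    y: enter (2,5) at t=3.4200 ← occupied
  → r_3 = 3.4200

ranges = [3.1292, 2.8056, 3.4200]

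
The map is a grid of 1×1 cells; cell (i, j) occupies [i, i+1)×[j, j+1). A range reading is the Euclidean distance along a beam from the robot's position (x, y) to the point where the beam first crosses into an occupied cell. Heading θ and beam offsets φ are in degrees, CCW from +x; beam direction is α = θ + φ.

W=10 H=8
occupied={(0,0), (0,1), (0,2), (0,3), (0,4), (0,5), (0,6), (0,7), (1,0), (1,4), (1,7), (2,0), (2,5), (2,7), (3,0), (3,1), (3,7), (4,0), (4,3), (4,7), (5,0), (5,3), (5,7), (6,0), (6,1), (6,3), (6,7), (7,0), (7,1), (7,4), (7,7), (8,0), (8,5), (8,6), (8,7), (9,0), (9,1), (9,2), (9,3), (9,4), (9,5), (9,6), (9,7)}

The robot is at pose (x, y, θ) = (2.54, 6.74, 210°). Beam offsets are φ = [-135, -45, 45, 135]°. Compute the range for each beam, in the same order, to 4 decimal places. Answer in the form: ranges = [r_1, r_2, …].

beam 1: φ=-135°, α=75°
  direction (0.2588, 0.9659); cell (2,6); t to first gridline: x 1.7773, y 0.2692 (then +3.8637 / +1.0353)
    (2,7) via y @ 0.2692  # hit
  → r_1 = 0.2692
beam 2: φ=-45°, α=165°
  direction (-0.9659, 0.2588); cell (2,6); t to first gridline: x 0.5590, y 1.0046 (then +1.0353 / +3.8637)
    (1,6) via x @ 0.5590
    (1,7) via y @ 1.0046  # hit
  → r_2 = 1.0046
beam 3: φ=45°, α=255°
  direction (-0.2588, -0.9659); cell (2,6); t to first gridline: x 2.0864, y 0.7661 (then +3.8637 / +1.0353)
    (2,5) via y @ 0.7661  # hit
  → r_3 = 0.7661
beam 4: φ=135°, α=345°
  direction (0.9659, -0.2588); cell (2,6); t to first gridline: x 0.4762, y 2.8591 (then +1.0353 / +3.8637)
    (3,6) via x @ 0.4762
    (4,6) via x @ 1.5115
    (5,6) via x @ 2.5468
    (5,5) via y @ 2.8591
    (6,5) via x @ 3.5821
    (7,5) via x @ 4.6173
    (8,5) via x @ 5.6526  # hit
  → r_4 = 5.6526

ranges = [0.2692, 1.0046, 0.7661, 5.6526]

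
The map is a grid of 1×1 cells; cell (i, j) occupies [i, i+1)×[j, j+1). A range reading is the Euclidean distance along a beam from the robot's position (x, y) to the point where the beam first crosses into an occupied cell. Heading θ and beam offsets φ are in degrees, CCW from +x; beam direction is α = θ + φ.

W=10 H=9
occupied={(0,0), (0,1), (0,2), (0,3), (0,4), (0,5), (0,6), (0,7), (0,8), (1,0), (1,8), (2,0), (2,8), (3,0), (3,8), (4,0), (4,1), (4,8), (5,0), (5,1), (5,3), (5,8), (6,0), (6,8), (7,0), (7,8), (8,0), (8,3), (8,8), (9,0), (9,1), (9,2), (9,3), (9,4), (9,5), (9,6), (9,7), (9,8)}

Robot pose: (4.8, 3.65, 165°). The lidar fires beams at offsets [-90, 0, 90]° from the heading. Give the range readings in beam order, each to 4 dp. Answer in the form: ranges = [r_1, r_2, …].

ranges = [4.5035, 3.9340, 1.7082]

beam 1: φ=-90°, α=75°
  cosα=0.2588 sinα=0.9659 | (4,3) | tMaxX 0.7727 tMaxY 0.3623 | tΔX 3.8637 tΔY 1.0353
    t=0.3623 [y] (4,4)
    t=0.7727 [x] (5,4)
    t=1.3976 [y] (5,5)
    t=2.4329 [y] (5,6)
    t=3.4682 [y] (5,7)
    t=4.5035 [y] (5,8) — stop
  → r_1 = 4.5035
beam 2: φ=0°, α=165°
  cosα=-0.9659 sinα=0.2588 | (4,3) | tMaxX 0.8282 tMaxY 1.3523 | tΔX 1.0353 tΔY 3.8637
    t=0.8282 [x] (3,3)
    t=1.3523 [y] (3,4)
    t=1.8635 [x] (2,4)
    t=2.8988 [x] (1,4)
    t=3.9340 [x] (0,4) — stop
  → r_2 = 3.9340
beam 3: φ=90°, α=255°
  cosα=-0.2588 sinα=-0.9659 | (4,3) | tMaxX 3.0910 tMaxY 0.6729 | tΔX 3.8637 tΔY 1.0353
    t=0.6729 [y] (4,2)
    t=1.7082 [y] (4,1) — stop
  → r_3 = 1.7082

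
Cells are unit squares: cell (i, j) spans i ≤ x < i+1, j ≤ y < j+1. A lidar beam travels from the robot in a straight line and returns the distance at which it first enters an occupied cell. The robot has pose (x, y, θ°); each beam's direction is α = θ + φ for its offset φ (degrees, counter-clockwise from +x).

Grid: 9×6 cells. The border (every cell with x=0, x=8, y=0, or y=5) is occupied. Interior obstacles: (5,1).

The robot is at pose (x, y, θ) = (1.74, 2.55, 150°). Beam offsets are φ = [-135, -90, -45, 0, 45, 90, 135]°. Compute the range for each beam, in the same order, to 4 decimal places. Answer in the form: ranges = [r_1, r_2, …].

beam 1: φ=-135°, α=15°
  d=(0.9659,0.2588)  start (1,2)  tX=0.2692 tY=1.7387  stride 1/|dx|=1.0353 1/|dy|=3.8637
    cross x-line → (2,2), t=0.2692
    cross x-line → (3,2), t=1.3044
    cross y-line → (3,3), t=1.7387
    cross x-line → (4,3), t=2.3397
    cross x-line → (5,3), t=3.3750
    cross x-line → (6,3), t=4.4103
    cross x-line → (7,3), t=5.4456
    cross y-line → (7,4), t=5.6024
    cross x-line → (8,4), t=6.4808 (wall)
  → r_1 = 6.4808
beam 2: φ=-90°, α=60°
  d=(0.5000,0.8660)  start (1,2)  tX=0.5200 tY=0.5196  stride 1/|dx|=2.0000 1/|dy|=1.1547
    cross y-line → (1,3), t=0.5196
    cross x-line → (2,3), t=0.5200
    cross y-line → (2,4), t=1.6743
    cross x-line → (3,4), t=2.5200
    cross y-line → (3,5), t=2.8290 (wall)
  → r_2 = 2.8290
beam 3: φ=-45°, α=105°
  d=(-0.2588,0.9659)  start (1,2)  tX=2.8591 tY=0.4659  stride 1/|dx|=3.8637 1/|dy|=1.0353
    cross y-line → (1,3), t=0.4659
    cross y-line → (1,4), t=1.5012
    cross y-line → (1,5), t=2.5364 (wall)
  → r_3 = 2.5364
beam 4: φ=0°, α=150°
  d=(-0.8660,0.5000)  start (1,2)  tX=0.8545 tY=0.9000  stride 1/|dx|=1.1547 1/|dy|=2.0000
    cross x-line → (0,2), t=0.8545 (wall)
  → r_4 = 0.8545
beam 5: φ=45°, α=195°
  d=(-0.9659,-0.2588)  start (1,2)  tX=0.7661 tY=2.1250  stride 1/|dx|=1.0353 1/|dy|=3.8637
    cross x-line → (0,2), t=0.7661 (wall)
  → r_5 = 0.7661
beam 6: φ=90°, α=240°
  d=(-0.5000,-0.8660)  start (1,2)  tX=1.4800 tY=0.6351  stride 1/|dx|=2.0000 1/|dy|=1.1547
    cross y-line → (1,1), t=0.6351
    cross x-line → (0,1), t=1.4800 (wall)
  → r_6 = 1.4800
beam 7: φ=135°, α=285°
  d=(0.2588,-0.9659)  start (1,2)  tX=1.0046 tY=0.5694  stride 1/|dx|=3.8637 1/|dy|=1.0353
    cross y-line → (1,1), t=0.5694
    cross x-line → (2,1), t=1.0046
    cross y-line → (2,0), t=1.6047 (wall)
  → r_7 = 1.6047

ranges = [6.4808, 2.8290, 2.5364, 0.8545, 0.7661, 1.4800, 1.6047]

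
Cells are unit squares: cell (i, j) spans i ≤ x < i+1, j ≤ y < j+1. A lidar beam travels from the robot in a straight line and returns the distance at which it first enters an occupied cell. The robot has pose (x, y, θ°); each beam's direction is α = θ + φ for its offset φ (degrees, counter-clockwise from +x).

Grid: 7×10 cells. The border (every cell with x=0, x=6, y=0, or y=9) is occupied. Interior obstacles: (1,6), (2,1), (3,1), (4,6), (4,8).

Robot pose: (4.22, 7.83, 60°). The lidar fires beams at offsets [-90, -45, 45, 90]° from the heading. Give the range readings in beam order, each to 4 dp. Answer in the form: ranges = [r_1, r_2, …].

ranges = [2.0554, 0.6568, 0.1760, 2.3400]

beam 1: φ=-90°, α=330°
  d=(0.8660,-0.5000)  start (4,7)  tX=0.9007 tY=1.6600  stride 1/|dx|=1.1547 1/|dy|=2.0000
    cross x-line → (5,7), t=0.9007
    cross y-line → (5,6), t=1.6600
    cross x-line → (6,6), t=2.0554 (wall)
  → r_1 = 2.0554
beam 2: φ=-45°, α=15°
  d=(0.9659,0.2588)  start (4,7)  tX=0.8075 tY=0.6568  stride 1/|dx|=1.0353 1/|dy|=3.8637
    cross y-line → (4,8), t=0.6568 (wall)
  → r_2 = 0.6568
beam 3: φ=45°, α=105°
  d=(-0.2588,0.9659)  start (4,7)  tX=0.8500 tY=0.1760  stride 1/|dx|=3.8637 1/|dy|=1.0353
    cross y-line → (4,8), t=0.1760 (wall)
  → r_3 = 0.1760
beam 4: φ=90°, α=150°
  d=(-0.8660,0.5000)  start (4,7)  tX=0.2540 tY=0.3400  stride 1/|dx|=1.1547 1/|dy|=2.0000
    cross x-line → (3,7), t=0.2540
    cross y-line → (3,8), t=0.3400
    cross x-line → (2,8), t=1.4087
    cross y-line → (2,9), t=2.3400 (wall)
  → r_4 = 2.3400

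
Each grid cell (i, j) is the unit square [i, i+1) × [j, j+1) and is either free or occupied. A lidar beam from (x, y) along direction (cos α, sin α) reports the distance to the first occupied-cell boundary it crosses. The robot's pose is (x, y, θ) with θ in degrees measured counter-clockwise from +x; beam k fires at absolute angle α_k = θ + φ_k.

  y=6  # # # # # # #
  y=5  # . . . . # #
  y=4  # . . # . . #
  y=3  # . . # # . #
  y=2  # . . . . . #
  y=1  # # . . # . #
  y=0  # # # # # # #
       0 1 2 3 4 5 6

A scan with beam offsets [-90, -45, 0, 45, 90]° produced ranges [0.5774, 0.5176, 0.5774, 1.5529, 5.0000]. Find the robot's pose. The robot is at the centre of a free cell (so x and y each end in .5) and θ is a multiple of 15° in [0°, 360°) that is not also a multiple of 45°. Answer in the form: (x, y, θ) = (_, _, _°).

Candidates: 19 free-cell centres × 16 headings = 304 poses. Raycast each; keep the one whose scan matches to 4 dp.
  (2.5, 3.5, 165°): beam 1 = 2.5882 ≠ 0.5774 ✗
  (2.5, 1.5, 195°): beam 1 = 4.6587 ≠ 0.5774 ✗
  (3.5, 1.5, 75°): beam 1 = 0.5176 ≠ 0.5774 ✗
  (5.5, 4.5, 165°): beam 1 = 0.5176 ≠ 0.5774 ✗
  (1.5, 3.5, 210°): beam 1 = 1.0000 ≠ 0.5774 ✗
  …
  (3.5, 1.5, 30°): r_1=0.5774, r_2=0.5176, r_3=0.5774, r_4=1.5529, r_5=5.0000 — all match ✓
No second candidate reproduces the full scan.

(x, y, θ) = (3.5, 1.5, 30°)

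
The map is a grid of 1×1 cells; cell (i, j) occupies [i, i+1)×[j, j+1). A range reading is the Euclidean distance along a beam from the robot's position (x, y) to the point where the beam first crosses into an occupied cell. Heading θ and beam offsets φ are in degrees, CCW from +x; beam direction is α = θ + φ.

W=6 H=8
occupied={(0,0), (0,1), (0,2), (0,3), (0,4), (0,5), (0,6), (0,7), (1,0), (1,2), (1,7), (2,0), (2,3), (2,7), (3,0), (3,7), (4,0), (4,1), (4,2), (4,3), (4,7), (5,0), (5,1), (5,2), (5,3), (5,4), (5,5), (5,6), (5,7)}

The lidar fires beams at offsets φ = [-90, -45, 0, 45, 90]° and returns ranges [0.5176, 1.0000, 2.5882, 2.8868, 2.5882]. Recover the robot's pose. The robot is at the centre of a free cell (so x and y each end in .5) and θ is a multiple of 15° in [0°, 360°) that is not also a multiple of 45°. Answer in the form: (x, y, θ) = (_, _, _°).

(x, y, θ) = (3.5, 6.5, 195°)

Candidates: 19 free-cell centres × 16 headings = 304 poses. Raycast each; keep the one whose scan matches to 4 dp.
  (3.5, 1.5, 60°): beam 1 = 0.5774 ≠ 0.5176 ✗
  (3.5, 2.5, 330°): beam 1 = 1.7321 ≠ 0.5176 ✗
  (3.5, 3.5, 60°): beam 1 = 0.5774 ≠ 0.5176 ✗
  …
  (3.5, 6.5, 195°): r_1=0.5176, r_2=1.0000, r_3=2.5882, r_4=2.8868, r_5=2.5882 — all match ✓
Unique over the lattice → pose = (3.5, 6.5, 195°).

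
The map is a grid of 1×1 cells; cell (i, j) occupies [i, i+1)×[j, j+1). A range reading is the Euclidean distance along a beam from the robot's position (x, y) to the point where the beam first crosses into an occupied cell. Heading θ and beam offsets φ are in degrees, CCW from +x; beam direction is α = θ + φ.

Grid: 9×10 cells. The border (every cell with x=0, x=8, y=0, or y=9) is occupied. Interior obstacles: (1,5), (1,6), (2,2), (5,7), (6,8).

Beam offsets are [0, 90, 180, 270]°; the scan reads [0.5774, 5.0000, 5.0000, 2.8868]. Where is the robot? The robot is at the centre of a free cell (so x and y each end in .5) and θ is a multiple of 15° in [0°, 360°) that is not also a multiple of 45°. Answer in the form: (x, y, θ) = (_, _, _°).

The pose lattice has 51·16 = 816 candidates. Test each by forward raycasting.
  (6.5, 1.5, 300°): beam 2 = 1.7321 ≠ 5.0000 ✗
  (6.5, 1.5, 255°): beam 1 = 0.5176 ≠ 0.5774 ✗
  (4.5, 2.5, 330°): beam 1 = 3.0000 ≠ 0.5774 ✗
  (4.5, 1.5, 330°): beam 1 = 1.0000 ≠ 0.5774 ✗
  …
  (5.5, 6.5, 60°): r_1=0.5774, r_2=5.0000, r_3=5.0000, r_4=2.8868 — all match ✓
Unique over the lattice → pose = (5.5, 6.5, 60°).

(x, y, θ) = (5.5, 6.5, 60°)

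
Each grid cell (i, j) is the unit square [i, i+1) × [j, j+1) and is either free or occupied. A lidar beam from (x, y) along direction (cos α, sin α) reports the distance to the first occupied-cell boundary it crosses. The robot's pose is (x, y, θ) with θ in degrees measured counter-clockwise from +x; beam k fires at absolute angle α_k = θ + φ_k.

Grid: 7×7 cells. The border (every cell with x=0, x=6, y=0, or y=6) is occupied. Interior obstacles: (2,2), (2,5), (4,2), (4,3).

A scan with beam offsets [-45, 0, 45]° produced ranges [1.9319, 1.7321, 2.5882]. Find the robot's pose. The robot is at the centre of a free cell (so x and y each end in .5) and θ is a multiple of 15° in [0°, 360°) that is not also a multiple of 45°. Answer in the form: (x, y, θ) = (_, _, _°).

Enumerate (i+0.5, j+0.5, θ) over the 21 free cells and 16 admissible headings. For each, cast all 3 beams and compare to the given ranges.
  (5.5, 3.5, 60°): beam 1 = 0.5176 ≠ 1.9319 ✗
  (1.5, 1.5, 285°): beam 1 = 0.5774 ≠ 1.9319 ✗
  (1.5, 2.5, 165°): beam 1 = 1.0000 ≠ 1.9319 ✗
  …
  (1.5, 4.5, 300°): r_1=1.9319, r_2=1.7321, r_3=2.5882 — all match ✓
Unique over the lattice → pose = (1.5, 4.5, 300°).

(x, y, θ) = (1.5, 4.5, 300°)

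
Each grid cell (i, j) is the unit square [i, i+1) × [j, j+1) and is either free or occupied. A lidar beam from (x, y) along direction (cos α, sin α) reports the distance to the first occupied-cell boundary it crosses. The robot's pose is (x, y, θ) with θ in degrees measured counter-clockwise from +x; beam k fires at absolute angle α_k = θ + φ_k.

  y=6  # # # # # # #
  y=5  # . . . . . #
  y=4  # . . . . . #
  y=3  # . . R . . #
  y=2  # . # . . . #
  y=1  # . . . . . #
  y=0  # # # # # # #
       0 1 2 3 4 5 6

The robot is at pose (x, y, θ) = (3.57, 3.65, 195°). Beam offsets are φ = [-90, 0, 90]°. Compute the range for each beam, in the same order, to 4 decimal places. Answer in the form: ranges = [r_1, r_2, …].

beam 1: φ=-90°, α=105°
  direction (-0.2588, 0.9659); cell (3,3); t to first gridline: x 2.2023, y 0.3623 (then +3.8637 / +1.0353)
    (3,4) via y @ 0.3623
    (3,5) via y @ 1.3976
    (2,5) via x @ 2.2023
    (2,6) via y @ 2.4329  # hit
  → r_1 = 2.4329
beam 2: φ=0°, α=195°
  direction (-0.9659, -0.2588); cell (3,3); t to first gridline: x 0.5901, y 2.5114 (then +1.0353 / +3.8637)
    (2,3) via x @ 0.5901
    (1,3) via x @ 1.6254
    (1,2) via y @ 2.5114
    (0,2) via x @ 2.6607  # hit
  → r_2 = 2.6607
beam 3: φ=90°, α=285°
  direction (0.2588, -0.9659); cell (3,3); t to first gridline: x 1.6614, y 0.6729 (then +3.8637 / +1.0353)
    (3,2) via y @ 0.6729
    (4,2) via x @ 1.6614
    (4,1) via y @ 1.7082
    (4,0) via y @ 2.7435  # hit
  → r_3 = 2.7435

ranges = [2.4329, 2.6607, 2.7435]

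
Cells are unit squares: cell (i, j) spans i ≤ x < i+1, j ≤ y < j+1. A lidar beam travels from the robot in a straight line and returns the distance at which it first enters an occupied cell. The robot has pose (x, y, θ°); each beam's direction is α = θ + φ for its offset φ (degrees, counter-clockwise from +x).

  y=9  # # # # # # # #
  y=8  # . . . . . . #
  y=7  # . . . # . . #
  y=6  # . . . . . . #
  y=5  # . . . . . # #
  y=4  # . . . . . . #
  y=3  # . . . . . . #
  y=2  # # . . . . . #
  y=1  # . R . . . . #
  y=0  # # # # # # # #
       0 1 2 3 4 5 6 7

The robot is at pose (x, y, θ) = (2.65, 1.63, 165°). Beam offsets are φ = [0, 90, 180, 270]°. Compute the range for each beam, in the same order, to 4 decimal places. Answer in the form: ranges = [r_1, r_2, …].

beam 1: φ=0°, α=165°
  d=(-0.9659,0.2588)  start (2,1)  tX=0.6729 tY=1.4296  stride 1/|dx|=1.0353 1/|dy|=3.8637
    cross x-line → (1,1), t=0.6729
    cross y-line → (1,2), t=1.4296 (wall)
  → r_1 = 1.4296
beam 2: φ=90°, α=255°
  d=(-0.2588,-0.9659)  start (2,1)  tX=2.5114 tY=0.6522  stride 1/|dx|=3.8637 1/|dy|=1.0353
    cross y-line → (2,0), t=0.6522 (wall)
  → r_2 = 0.6522
beam 3: φ=180°, α=345°
  d=(0.9659,-0.2588)  start (2,1)  tX=0.3623 tY=2.4341  stride 1/|dx|=1.0353 1/|dy|=3.8637
    cross x-line → (3,1), t=0.3623
    cross x-line → (4,1), t=1.3976
    cross x-line → (5,1), t=2.4329
    cross y-line → (5,0), t=2.4341 (wall)
  → r_3 = 2.4341
beam 4: φ=270°, α=75°
  d=(0.2588,0.9659)  start (2,1)  tX=1.3523 tY=0.3831  stride 1/|dx|=3.8637 1/|dy|=1.0353
    cross y-line → (2,2), t=0.3831
    cross x-line → (3,2), t=1.3523
    cross y-line → (3,3), t=1.4183
    cross y-line → (3,4), t=2.4536
    cross y-line → (3,5), t=3.4889
    cross y-line → (3,6), t=4.5242
    cross x-line → (4,6), t=5.2160
    cross y-line → (4,7), t=5.5594 (wall)
  → r_4 = 5.5594

ranges = [1.4296, 0.6522, 2.4341, 5.5594]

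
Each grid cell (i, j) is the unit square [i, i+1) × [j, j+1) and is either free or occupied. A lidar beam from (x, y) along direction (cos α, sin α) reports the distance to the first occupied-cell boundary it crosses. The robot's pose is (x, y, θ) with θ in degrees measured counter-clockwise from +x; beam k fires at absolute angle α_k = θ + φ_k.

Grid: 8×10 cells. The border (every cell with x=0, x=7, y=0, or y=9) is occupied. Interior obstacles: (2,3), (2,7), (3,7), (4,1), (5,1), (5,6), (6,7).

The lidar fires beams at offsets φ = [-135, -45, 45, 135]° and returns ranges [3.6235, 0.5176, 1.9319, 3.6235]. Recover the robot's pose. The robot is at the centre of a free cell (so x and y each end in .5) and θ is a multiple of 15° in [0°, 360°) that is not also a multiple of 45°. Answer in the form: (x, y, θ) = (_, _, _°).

(x, y, θ) = (3.5, 3.5, 240°)

Enumerate (i+0.5, j+0.5, θ) over the 41 free cells and 16 admissible headings. For each, cast all 4 beams and compare to the given ranges.
  (4.5, 5.5, 165°): beam 1 = 1.0000 ≠ 3.6235 ✗
  (6.5, 3.5, 15°): beam 1 = 1.7321 ≠ 3.6235 ✗
  (2.5, 8.5, 105°): beam 1 = 1.0000 ≠ 3.6235 ✗
  (3.5, 3.5, 330°): beam 1 = 0.5176 ≠ 3.6235 ✗
  …
  (3.5, 3.5, 240°): r_1=3.6235, r_2=0.5176, r_3=1.9319, r_4=3.6235 — all match ✓
No second candidate reproduces the full scan.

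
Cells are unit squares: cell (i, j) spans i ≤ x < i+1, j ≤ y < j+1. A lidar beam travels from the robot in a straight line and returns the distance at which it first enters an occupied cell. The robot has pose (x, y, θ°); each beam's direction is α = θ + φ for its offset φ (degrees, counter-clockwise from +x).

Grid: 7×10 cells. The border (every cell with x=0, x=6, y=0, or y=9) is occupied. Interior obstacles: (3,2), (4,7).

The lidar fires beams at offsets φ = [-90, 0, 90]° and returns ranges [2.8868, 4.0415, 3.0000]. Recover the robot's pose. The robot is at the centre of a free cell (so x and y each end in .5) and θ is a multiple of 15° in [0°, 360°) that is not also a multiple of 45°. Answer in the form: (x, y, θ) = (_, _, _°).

(x, y, θ) = (2.5, 5.5, 30°)

The pose lattice has 38·16 = 608 candidates. Test each by forward raycasting.
  (1.5, 3.5, 345°): beam 1 = 1.9319 ≠ 2.8868 ✗
  (5.5, 3.5, 255°): beam 1 = 4.6587 ≠ 2.8868 ✗
  (2.5, 8.5, 120°): beam 1 = 1.0000 ≠ 2.8868 ✗
  (4.5, 1.5, 255°): beam 1 = 3.6235 ≠ 2.8868 ✗
  …
  (2.5, 5.5, 30°): r_1=2.8868, r_2=4.0415, r_3=3.0000 — all match ✓
Unique over the lattice → pose = (2.5, 5.5, 30°).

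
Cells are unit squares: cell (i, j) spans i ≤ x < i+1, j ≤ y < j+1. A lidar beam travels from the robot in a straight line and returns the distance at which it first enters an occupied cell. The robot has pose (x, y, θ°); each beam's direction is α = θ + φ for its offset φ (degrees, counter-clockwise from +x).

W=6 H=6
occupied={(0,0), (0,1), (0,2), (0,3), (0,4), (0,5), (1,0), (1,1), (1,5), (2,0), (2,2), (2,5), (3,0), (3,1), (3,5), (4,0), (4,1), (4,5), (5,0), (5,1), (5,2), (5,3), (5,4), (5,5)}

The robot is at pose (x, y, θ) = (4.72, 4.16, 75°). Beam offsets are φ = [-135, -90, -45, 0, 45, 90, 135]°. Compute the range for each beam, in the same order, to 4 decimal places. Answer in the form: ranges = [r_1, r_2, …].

beam 1: φ=-135°, α=300°
  d=(0.5000,-0.8660)  start (4,4)  tX=0.5600 tY=0.1848  stride 1/|dx|=2.0000 1/|dy|=1.1547
    cross y-line → (4,3), t=0.1848
    cross x-line → (5,3), t=0.5600 (wall)
  → r_1 = 0.5600
beam 2: φ=-90°, α=345°
  d=(0.9659,-0.2588)  start (4,4)  tX=0.2899 tY=0.6182  stride 1/|dx|=1.0353 1/|dy|=3.8637
    cross x-line → (5,4), t=0.2899 (wall)
  → r_2 = 0.2899
beam 3: φ=-45°, α=30°
  d=(0.8660,0.5000)  start (4,4)  tX=0.3233 tY=1.6800  stride 1/|dx|=1.1547 1/|dy|=2.0000
    cross x-line → (5,4), t=0.3233 (wall)
  → r_3 = 0.3233
beam 4: φ=0°, α=75°
  d=(0.2588,0.9659)  start (4,4)  tX=1.0818 tY=0.8696  stride 1/|dx|=3.8637 1/|dy|=1.0353
    cross y-line → (4,5), t=0.8696 (wall)
  → r_4 = 0.8696
beam 5: φ=45°, α=120°
  d=(-0.5000,0.8660)  start (4,4)  tX=1.4400 tY=0.9699  stride 1/|dx|=2.0000 1/|dy|=1.1547
    cross y-line → (4,5), t=0.9699 (wall)
  → r_5 = 0.9699
beam 6: φ=90°, α=165°
  d=(-0.9659,0.2588)  start (4,4)  tX=0.7454 tY=3.2455  stride 1/|dx|=1.0353 1/|dy|=3.8637
    cross x-line → (3,4), t=0.7454
    cross x-line → (2,4), t=1.7807
    cross x-line → (1,4), t=2.8160
    cross y-line → (1,5), t=3.2455 (wall)
  → r_6 = 3.2455
beam 7: φ=135°, α=210°
  d=(-0.8660,-0.5000)  start (4,4)  tX=0.8314 tY=0.3200  stride 1/|dx|=1.1547 1/|dy|=2.0000
    cross y-line → (4,3), t=0.3200
    cross x-line → (3,3), t=0.8314
    cross x-line → (2,3), t=1.9861
    cross y-line → (2,2), t=2.3200 (wall)
  → r_7 = 2.3200

ranges = [0.5600, 0.2899, 0.3233, 0.8696, 0.9699, 3.2455, 2.3200]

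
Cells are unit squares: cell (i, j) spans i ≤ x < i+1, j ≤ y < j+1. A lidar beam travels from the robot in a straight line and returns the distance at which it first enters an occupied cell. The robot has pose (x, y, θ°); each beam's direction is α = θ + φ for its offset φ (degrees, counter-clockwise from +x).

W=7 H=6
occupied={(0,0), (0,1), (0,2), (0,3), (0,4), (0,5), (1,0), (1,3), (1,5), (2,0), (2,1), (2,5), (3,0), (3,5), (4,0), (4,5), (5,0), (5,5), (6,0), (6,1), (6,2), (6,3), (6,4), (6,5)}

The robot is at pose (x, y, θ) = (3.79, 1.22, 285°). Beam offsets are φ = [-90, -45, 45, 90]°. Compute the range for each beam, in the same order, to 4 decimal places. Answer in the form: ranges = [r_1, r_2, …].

beam 1: φ=-90°, α=195°
  dir = (cos 195°, sin 195°) = (-0.9659, -0.2588); from cell (3,1)
  next x-line at t=0.8179, next y-line at t=0.8500; Δt_x=1.0353, Δt_y=3.8637
    x: enter (2,1) at t=0.8179 ← occupied
  → r_1 = 0.8179
beam 2: φ=-45°, α=240°
  dir = (cos 240°, sin 240°) = (-0.5000, -0.8660); from cell (3,1)
  next x-line at t=1.5800, next y-line at t=0.2540; Δt_x=2.0000, Δt_y=1.1547
    y: enter (3,0) at t=0.2540 ← occupied
  → r_2 = 0.2540
beam 3: φ=45°, α=330°
  dir = (cos 330°, sin 330°) = (0.8660, -0.5000); from cell (3,1)
  next x-line at t=0.2425, next y-line at t=0.4400; Δt_x=1.1547, Δt_y=2.0000
    x: enter (4,1) at t=0.2425
    y: enter (4,0) at t=0.4400 ← occupied
  → r_3 = 0.4400
beam 4: φ=90°, α=15°
  dir = (cos 15°, sin 15°) = (0.9659, 0.2588); from cell (3,1)
  next x-line at t=0.2174, next y-line at t=3.0137; Δt_x=1.0353, Δt_y=3.8637
    x: enter (4,1) at t=0.2174
    x: enter (5,1) at t=1.2527
    x: enter (6,1) at t=2.2880 ← occupied
  → r_4 = 2.2880

ranges = [0.8179, 0.2540, 0.4400, 2.2880]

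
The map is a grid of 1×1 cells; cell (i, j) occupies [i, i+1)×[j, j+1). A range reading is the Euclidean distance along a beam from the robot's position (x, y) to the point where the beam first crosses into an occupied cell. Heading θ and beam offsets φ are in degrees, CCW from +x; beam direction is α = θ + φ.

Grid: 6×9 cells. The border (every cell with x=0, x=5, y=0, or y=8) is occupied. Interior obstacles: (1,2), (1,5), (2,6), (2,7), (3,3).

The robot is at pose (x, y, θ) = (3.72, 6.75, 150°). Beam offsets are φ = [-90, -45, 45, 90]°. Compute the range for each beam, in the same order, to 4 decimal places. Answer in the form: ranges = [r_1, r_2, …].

ranges = [1.4434, 1.2941, 0.7454, 4.3301]

beam 1: φ=-90°, α=60°
  d=(0.5000,0.8660)  start (3,6)  tX=0.5600 tY=0.2887  stride 1/|dx|=2.0000 1/|dy|=1.1547
    cross y-line → (3,7), t=0.2887
    cross x-line → (4,7), t=0.5600
    cross y-line → (4,8), t=1.4434 (wall)
  → r_1 = 1.4434
beam 2: φ=-45°, α=105°
  d=(-0.2588,0.9659)  start (3,6)  tX=2.7819 tY=0.2588  stride 1/|dx|=3.8637 1/|dy|=1.0353
    cross y-line → (3,7), t=0.2588
    cross y-line → (3,8), t=1.2941 (wall)
  → r_2 = 1.2941
beam 3: φ=45°, α=195°
  d=(-0.9659,-0.2588)  start (3,6)  tX=0.7454 tY=2.8978  stride 1/|dx|=1.0353 1/|dy|=3.8637
    cross x-line → (2,6), t=0.7454 (wall)
  → r_3 = 0.7454
beam 4: φ=90°, α=240°
  d=(-0.5000,-0.8660)  start (3,6)  tX=1.4400 tY=0.8660  stride 1/|dx|=2.0000 1/|dy|=1.1547
    cross y-line → (3,5), t=0.8660
    cross x-line → (2,5), t=1.4400
    cross y-line → (2,4), t=2.0207
    cross y-line → (2,3), t=3.1754
    cross x-line → (1,3), t=3.4400
    cross y-line → (1,2), t=4.3301 (wall)
  → r_4 = 4.3301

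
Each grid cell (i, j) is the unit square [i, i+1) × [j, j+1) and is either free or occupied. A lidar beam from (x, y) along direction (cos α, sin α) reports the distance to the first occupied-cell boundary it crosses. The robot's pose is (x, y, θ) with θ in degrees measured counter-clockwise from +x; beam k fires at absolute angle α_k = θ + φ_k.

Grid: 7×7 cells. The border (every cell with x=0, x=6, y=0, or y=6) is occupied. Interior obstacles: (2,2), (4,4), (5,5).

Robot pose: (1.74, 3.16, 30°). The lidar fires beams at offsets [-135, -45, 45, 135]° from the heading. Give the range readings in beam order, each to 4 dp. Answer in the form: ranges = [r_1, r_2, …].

beam 1: φ=-135°, α=255°
  dir = (cos 255°, sin 255°) = (-0.2588, -0.9659); from cell (1,3)
  next x-line at t=2.8591, next y-line at t=0.1656; Δt_x=3.8637, Δt_y=1.0353
    y: enter (1,2) at t=0.1656
    y: enter (1,1) at t=1.2009
    y: enter (1,0) at t=2.2362 ← occupied
  → r_1 = 2.2362
beam 2: φ=-45°, α=345°
  dir = (cos 345°, sin 345°) = (0.9659, -0.2588); from cell (1,3)
  next x-line at t=0.2692, next y-line at t=0.6182; Δt_x=1.0353, Δt_y=3.8637
    x: enter (2,3) at t=0.2692
    y: enter (2,2) at t=0.6182 ← occupied
  → r_2 = 0.6182
beam 3: φ=45°, α=75°
  dir = (cos 75°, sin 75°) = (0.2588, 0.9659); from cell (1,3)
  next x-line at t=1.0046, next y-line at t=0.8696; Δt_x=3.8637, Δt_y=1.0353
    y: enter (1,4) at t=0.8696
    x: enter (2,4) at t=1.0046
    y: enter (2,5) at t=1.9049
    y: enter (2,6) at t=2.9402 ← occupied
  → r_3 = 2.9402
beam 4: φ=135°, α=165°
  dir = (cos 165°, sin 165°) = (-0.9659, 0.2588); from cell (1,3)
  next x-line at t=0.7661, next y-line at t=3.2455; Δt_x=1.0353, Δt_y=3.8637
    x: enter (0,3) at t=0.7661 ← occupied
  → r_4 = 0.7661

ranges = [2.2362, 0.6182, 2.9402, 0.7661]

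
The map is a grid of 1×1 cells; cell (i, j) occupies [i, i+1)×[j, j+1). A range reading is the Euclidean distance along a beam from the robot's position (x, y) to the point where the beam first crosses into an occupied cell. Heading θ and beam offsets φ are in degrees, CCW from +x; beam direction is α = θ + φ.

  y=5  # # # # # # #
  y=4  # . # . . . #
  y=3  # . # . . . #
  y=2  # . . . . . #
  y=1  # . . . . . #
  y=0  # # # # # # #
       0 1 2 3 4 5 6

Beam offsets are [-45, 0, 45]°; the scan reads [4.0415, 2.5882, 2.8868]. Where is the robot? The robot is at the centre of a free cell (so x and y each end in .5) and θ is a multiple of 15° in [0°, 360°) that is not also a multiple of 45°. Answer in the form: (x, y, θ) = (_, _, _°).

The pose lattice has 18·16 = 288 candidates. Test each by forward raycasting.
  (1.5, 2.5, 330°): beam 1 = 1.5529 ≠ 4.0415 ✗
  (5.5, 1.5, 60°): beam 1 = 0.5176 ≠ 4.0415 ✗
  (3.5, 3.5, 255°): beam 1 = 0.5774 ≠ 4.0415 ✗
  (4.5, 1.5, 60°): beam 1 = 1.5529 ≠ 4.0415 ✗
  (5.5, 3.5, 345°): beam 1 = 1.0000 ≠ 4.0415 ✗
  …
  (4.5, 3.5, 255°): r_1=4.0415, r_2=2.5882, r_3=2.8868 — all match ✓
No second candidate reproduces the full scan.

(x, y, θ) = (4.5, 3.5, 255°)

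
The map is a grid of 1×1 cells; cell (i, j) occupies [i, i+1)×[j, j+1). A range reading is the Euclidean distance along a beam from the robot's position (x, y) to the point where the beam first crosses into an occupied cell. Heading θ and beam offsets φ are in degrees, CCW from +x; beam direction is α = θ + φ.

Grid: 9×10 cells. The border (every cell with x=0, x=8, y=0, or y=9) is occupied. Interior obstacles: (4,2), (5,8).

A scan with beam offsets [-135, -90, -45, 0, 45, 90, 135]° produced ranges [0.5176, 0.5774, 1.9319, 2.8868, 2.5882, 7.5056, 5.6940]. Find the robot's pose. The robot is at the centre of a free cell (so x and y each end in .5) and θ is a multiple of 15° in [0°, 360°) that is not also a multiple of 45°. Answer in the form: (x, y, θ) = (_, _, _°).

(x, y, θ) = (1.5, 3.5, 300°)

Candidates: 54 free-cell centres × 16 headings = 864 poses. Raycast each; keep the one whose scan matches to 4 dp.
  (3.5, 6.5, 120°): beam 1 = 4.6587 ≠ 0.5176 ✗
  (6.5, 7.5, 150°): beam 1 = 1.5529 ≠ 0.5176 ✗
  (6.5, 5.5, 30°): beam 1 = 4.6587 ≠ 0.5176 ✗
  …
  (1.5, 3.5, 300°): r_1=0.5176, r_2=0.5774, r_3=1.9319, r_4=2.8868, r_5=2.5882, r_6=7.5056, r_7=5.6940 — all match ✓
No second candidate reproduces the full scan.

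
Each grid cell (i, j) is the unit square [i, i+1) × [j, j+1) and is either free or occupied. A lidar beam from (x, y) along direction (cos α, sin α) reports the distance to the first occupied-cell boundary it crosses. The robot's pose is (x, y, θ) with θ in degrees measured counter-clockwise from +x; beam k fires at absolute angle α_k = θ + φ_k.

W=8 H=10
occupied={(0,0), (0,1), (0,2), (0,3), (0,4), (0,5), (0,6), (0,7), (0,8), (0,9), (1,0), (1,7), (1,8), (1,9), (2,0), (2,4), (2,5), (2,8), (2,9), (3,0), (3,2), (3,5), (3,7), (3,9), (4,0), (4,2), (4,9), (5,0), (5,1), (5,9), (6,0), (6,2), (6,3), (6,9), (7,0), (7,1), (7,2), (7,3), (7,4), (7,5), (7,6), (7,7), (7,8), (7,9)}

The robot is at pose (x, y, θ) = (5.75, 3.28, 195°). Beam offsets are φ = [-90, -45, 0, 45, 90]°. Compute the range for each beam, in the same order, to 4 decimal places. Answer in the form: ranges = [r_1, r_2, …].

ranges = [5.9218, 3.1754, 1.0818, 1.4780, 0.9659]

beam 1: φ=-90°, α=105°
  d=(-0.2588,0.9659)  start (5,3)  tX=2.8978 tY=0.7454  stride 1/|dx|=3.8637 1/|dy|=1.0353
    cross y-line → (5,4), t=0.7454
    cross y-line → (5,5), t=1.7807
    cross y-line → (5,6), t=2.8160
    cross x-line → (4,6), t=2.8978
    cross y-line → (4,7), t=3.8512
    cross y-line → (4,8), t=4.8865
    cross y-line → (4,9), t=5.9218 (wall)
  → r_1 = 5.9218
beam 2: φ=-45°, α=150°
  d=(-0.8660,0.5000)  start (5,3)  tX=0.8660 tY=1.4400  stride 1/|dx|=1.1547 1/|dy|=2.0000
    cross x-line → (4,3), t=0.8660
    cross y-line → (4,4), t=1.4400
    cross x-line → (3,4), t=2.0207
    cross x-line → (2,4), t=3.1754 (wall)
  → r_2 = 3.1754
beam 3: φ=0°, α=195°
  d=(-0.9659,-0.2588)  start (5,3)  tX=0.7765 tY=1.0818  stride 1/|dx|=1.0353 1/|dy|=3.8637
    cross x-line → (4,3), t=0.7765
    cross y-line → (4,2), t=1.0818 (wall)
  → r_3 = 1.0818
beam 4: φ=45°, α=240°
  d=(-0.5000,-0.8660)  start (5,3)  tX=1.5000 tY=0.3233  stride 1/|dx|=2.0000 1/|dy|=1.1547
    cross y-line → (5,2), t=0.3233
    cross y-line → (5,1), t=1.4780 (wall)
  → r_4 = 1.4780
beam 5: φ=90°, α=285°
  d=(0.2588,-0.9659)  start (5,3)  tX=0.9659 tY=0.2899  stride 1/|dx|=3.8637 1/|dy|=1.0353
    cross y-line → (5,2), t=0.2899
    cross x-line → (6,2), t=0.9659 (wall)
  → r_5 = 0.9659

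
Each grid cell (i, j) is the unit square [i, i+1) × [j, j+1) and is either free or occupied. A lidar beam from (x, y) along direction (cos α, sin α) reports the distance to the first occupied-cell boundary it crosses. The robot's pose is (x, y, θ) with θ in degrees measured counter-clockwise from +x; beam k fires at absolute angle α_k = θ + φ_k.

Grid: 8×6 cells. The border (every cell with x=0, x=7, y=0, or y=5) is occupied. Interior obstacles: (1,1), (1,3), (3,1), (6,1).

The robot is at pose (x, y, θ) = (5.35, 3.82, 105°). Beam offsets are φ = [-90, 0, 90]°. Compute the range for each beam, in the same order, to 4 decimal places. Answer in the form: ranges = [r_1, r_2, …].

beam 1: φ=-90°, α=15°
  d=(0.9659,0.2588)  start (5,3)  tX=0.6729 tY=0.6955  stride 1/|dx|=1.0353 1/|dy|=3.8637
    cross x-line → (6,3), t=0.6729
    cross y-line → (6,4), t=0.6955
    cross x-line → (7,4), t=1.7082 (wall)
  → r_1 = 1.7082
beam 2: φ=0°, α=105°
  d=(-0.2588,0.9659)  start (5,3)  tX=1.3523 tY=0.1863  stride 1/|dx|=3.8637 1/|dy|=1.0353
    cross y-line → (5,4), t=0.1863
    cross y-line → (5,5), t=1.2216 (wall)
  → r_2 = 1.2216
beam 3: φ=90°, α=195°
  d=(-0.9659,-0.2588)  start (5,3)  tX=0.3623 tY=3.1682  stride 1/|dx|=1.0353 1/|dy|=3.8637
    cross x-line → (4,3), t=0.3623
    cross x-line → (3,3), t=1.3976
    cross x-line → (2,3), t=2.4329
    cross y-line → (2,2), t=3.1682
    cross x-line → (1,2), t=3.4682
    cross x-line → (0,2), t=4.5035 (wall)
  → r_3 = 4.5035

ranges = [1.7082, 1.2216, 4.5035]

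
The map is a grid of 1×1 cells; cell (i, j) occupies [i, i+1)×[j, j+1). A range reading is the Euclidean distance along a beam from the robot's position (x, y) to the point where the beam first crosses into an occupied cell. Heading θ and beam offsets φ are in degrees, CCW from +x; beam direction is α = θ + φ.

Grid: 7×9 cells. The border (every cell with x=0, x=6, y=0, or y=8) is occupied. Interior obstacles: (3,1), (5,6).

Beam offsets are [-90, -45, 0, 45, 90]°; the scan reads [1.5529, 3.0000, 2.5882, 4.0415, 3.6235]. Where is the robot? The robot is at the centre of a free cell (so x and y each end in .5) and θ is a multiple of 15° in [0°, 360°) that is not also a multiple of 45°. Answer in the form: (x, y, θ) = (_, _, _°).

(x, y, θ) = (2.5, 4.5, 285°)

Enumerate (i+0.5, j+0.5, θ) over the 33 free cells and 16 admissible headings. For each, cast all 5 beams and compare to the given ranges.
  (2.5, 2.5, 60°): beam 1 = 1.0000 ≠ 1.5529 ✗
  (4.5, 1.5, 30°): beam 1 = 0.5774 ≠ 1.5529 ✗
  (1.5, 7.5, 300°): beam 1 = 0.5774 ≠ 1.5529 ✗
  (4.5, 5.5, 75°): beam 2 = 1.0000 ≠ 3.0000 ✗
  …
  (2.5, 4.5, 285°): r_1=1.5529, r_2=3.0000, r_3=2.5882, r_4=4.0415, r_5=3.6235 — all match ✓
No second candidate reproduces the full scan.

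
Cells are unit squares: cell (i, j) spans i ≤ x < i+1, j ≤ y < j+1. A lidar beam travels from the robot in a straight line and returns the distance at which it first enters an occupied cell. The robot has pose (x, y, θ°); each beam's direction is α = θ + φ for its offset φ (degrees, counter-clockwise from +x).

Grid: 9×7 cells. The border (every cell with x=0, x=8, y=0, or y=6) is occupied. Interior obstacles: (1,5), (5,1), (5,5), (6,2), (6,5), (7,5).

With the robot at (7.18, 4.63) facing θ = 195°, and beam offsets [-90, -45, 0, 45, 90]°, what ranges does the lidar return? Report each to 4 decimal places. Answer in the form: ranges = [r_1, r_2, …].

ranges = [0.3831, 0.7400, 6.3980, 1.8822, 3.1682]

beam 1: φ=-90°, α=105°
  dir = (cos 105°, sin 105°) = (-0.2588, 0.9659); from cell (7,4)
  next x-line at t=0.6955, next y-line at t=0.3831; Δt_x=3.8637, Δt_y=1.0353
    y: enter (7,5) at t=0.3831 ← occupied
  → r_1 = 0.3831
beam 2: φ=-45°, α=150°
  dir = (cos 150°, sin 150°) = (-0.8660, 0.5000); from cell (7,4)
  next x-line at t=0.2078, next y-line at t=0.7400; Δt_x=1.1547, Δt_y=2.0000
    x: enter (6,4) at t=0.2078
    y: enter (6,5) at t=0.7400 ← occupied
  → r_2 = 0.7400
beam 3: φ=0°, α=195°
  dir = (cos 195°, sin 195°) = (-0.9659, -0.2588); from cell (7,4)
  next x-line at t=0.1863, next y-line at t=2.4341; Δt_x=1.0353, Δt_y=3.8637
    x: enter (6,4) at t=0.1863
    x: enter (5,4) at t=1.2216
    x: enter (4,4) at t=2.2569
    y: enter (4,3) at t=2.4341
    x: enter (3,3) at t=3.2922
    x: enter (2,3) at t=4.3275
    x: enter (1,3) at t=5.3627
    y: enter (1,2) at t=6.2978
    x: enter (0,2) at t=6.3980 ← occupied
  → r_3 = 6.3980
beam 4: φ=45°, α=240°
  dir = (cos 240°, sin 240°) = (-0.5000, -0.8660); from cell (7,4)
  next x-line at t=0.3600, next y-line at t=0.7275; Δt_x=2.0000, Δt_y=1.1547
    x: enter (6,4) at t=0.3600
    y: enter (6,3) at t=0.7275
    y: enter (6,2) at t=1.8822 ← occupied
  → r_4 = 1.8822
beam 5: φ=90°, α=285°
  dir = (cos 285°, sin 285°) = (0.2588, -0.9659); from cell (7,4)
  next x-line at t=3.1682, next y-line at t=0.6522; Δt_x=3.8637, Δt_y=1.0353
    y: enter (7,3) at t=0.6522
    y: enter (7,2) at t=1.6875
    y: enter (7,1) at t=2.7228
    x: enter (8,1) at t=3.1682 ← occupied
  → r_5 = 3.1682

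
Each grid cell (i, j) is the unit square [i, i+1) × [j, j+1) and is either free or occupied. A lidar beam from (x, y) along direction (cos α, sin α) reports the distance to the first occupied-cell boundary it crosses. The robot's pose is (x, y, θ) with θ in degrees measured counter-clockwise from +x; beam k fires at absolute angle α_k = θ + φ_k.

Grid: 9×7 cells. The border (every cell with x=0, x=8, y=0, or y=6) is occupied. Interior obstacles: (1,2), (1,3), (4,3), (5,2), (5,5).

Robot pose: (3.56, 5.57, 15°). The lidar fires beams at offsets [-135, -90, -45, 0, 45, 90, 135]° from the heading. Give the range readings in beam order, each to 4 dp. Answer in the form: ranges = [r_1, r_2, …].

beam 1: φ=-135°, α=240°
  direction (-0.5000, -0.8660); cell (3,5); t to first gridline: x 1.1200, y 0.6582 (then +2.0000 / +1.1547)
    (3,4) via y @ 0.6582
    (2,4) via x @ 1.1200
    (2,3) via y @ 1.8129
    (2,2) via y @ 2.9676
    (1,2) via x @ 3.1200  # hit
  → r_1 = 3.1200
beam 2: φ=-90°, α=285°
  direction (0.2588, -0.9659); cell (3,5); t to first gridline: x 1.7000, y 0.5901 (then +3.8637 / +1.0353)
    (3,4) via y @ 0.5901
    (3,3) via y @ 1.6254
    (4,3) via x @ 1.7000  # hit
  → r_2 = 1.7000
beam 3: φ=-45°, α=330°
  direction (0.8660, -0.5000); cell (3,5); t to first gridline: x 0.5081, y 1.1400 (then +1.1547 / +2.0000)
    (4,5) via x @ 0.5081
    (4,4) via y @ 1.1400
    (5,4) via x @ 1.6628
    (6,4) via x @ 2.8175
    (6,3) via y @ 3.1400
    (7,3) via x @ 3.9722
    (8,3) via x @ 5.1269  # hit
  → r_3 = 5.1269
beam 4: φ=0°, α=15°
  direction (0.9659, 0.2588); cell (3,5); t to first gridline: x 0.4555, y 1.6614 (then +1.0353 / +3.8637)
    (4,5) via x @ 0.4555
    (5,5) via x @ 1.4908  # hit
  → r_4 = 1.4908
beam 5: φ=45°, α=60°
  direction (0.5000, 0.8660); cell (3,5); t to first gridline: x 0.8800, y 0.4965 (then +2.0000 / +1.1547)
    (3,6) via y @ 0.4965  # hit
  → r_5 = 0.4965
beam 6: φ=90°, α=105°
  direction (-0.2588, 0.9659); cell (3,5); t to first gridline: x 2.1637, y 0.4452 (then +3.8637 / +1.0353)
    (3,6) via y @ 0.4452  # hit
  → r_6 = 0.4452
beam 7: φ=135°, α=150°
  direction (-0.8660, 0.5000); cell (3,5); t to first gridline: x 0.6466, y 0.8600 (then +1.1547 / +2.0000)
    (2,5) via x @ 0.6466
    (2,6) via y @ 0.8600  # hit
  → r_7 = 0.8600

ranges = [3.1200, 1.7000, 5.1269, 1.4908, 0.4965, 0.4452, 0.8600]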